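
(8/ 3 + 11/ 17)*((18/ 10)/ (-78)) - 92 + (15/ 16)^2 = -1984459/21760 = -91.20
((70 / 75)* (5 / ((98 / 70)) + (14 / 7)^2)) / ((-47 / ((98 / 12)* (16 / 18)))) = -20776/19035 = -1.09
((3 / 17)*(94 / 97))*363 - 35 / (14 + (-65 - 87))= 14184223/227562 = 62.33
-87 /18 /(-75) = 29/450 = 0.06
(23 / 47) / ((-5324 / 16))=-92/62557 = 0.00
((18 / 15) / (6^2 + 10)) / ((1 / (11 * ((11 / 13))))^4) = 643076643/3284515 = 195.79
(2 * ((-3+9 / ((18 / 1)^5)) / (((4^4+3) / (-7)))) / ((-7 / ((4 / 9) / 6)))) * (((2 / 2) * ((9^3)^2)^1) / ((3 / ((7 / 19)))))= -629855/5624 = -111.99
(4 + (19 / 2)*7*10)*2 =1338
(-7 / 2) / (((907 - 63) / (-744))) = 651/211 = 3.09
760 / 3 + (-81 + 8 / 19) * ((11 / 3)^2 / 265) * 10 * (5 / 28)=31217185/126882 = 246.03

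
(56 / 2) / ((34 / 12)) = 168/17 = 9.88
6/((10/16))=48/5 = 9.60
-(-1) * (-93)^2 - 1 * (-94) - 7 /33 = 288512/33 = 8742.79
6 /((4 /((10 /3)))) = 5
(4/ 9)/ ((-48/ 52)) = -13/27 = -0.48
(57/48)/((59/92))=437/236 = 1.85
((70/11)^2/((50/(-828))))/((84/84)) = -81144/121 = -670.61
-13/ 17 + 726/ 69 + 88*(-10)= -340265/391 = -870.24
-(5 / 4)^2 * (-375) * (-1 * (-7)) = 65625/16 = 4101.56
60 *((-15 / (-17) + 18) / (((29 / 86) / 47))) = 77848920/493 = 157908.56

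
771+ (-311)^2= 97492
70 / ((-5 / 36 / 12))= -6048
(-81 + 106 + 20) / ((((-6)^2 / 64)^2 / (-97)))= -124160/9 = -13795.56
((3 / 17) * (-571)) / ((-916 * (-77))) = -1713/1199044 = 0.00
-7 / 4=-1.75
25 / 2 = 12.50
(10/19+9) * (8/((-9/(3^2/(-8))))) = 181/19 = 9.53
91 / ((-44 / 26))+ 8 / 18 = -10559/198 = -53.33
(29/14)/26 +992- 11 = 357113/364 = 981.08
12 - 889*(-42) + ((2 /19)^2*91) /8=26966791/722 = 37350.13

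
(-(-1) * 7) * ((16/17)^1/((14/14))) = 112/17 = 6.59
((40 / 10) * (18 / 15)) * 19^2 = 8664/5 = 1732.80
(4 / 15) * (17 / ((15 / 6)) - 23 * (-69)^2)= -2189924/75 = -29198.99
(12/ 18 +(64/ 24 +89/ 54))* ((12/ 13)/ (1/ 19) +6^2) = 31204/117 = 266.70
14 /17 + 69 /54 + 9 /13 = 11113/3978 = 2.79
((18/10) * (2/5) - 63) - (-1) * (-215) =-6932/25 = -277.28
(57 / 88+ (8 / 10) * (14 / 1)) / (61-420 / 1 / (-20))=5213/36080 = 0.14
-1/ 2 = -0.50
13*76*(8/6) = 3952/3 = 1317.33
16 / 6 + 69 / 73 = 3.61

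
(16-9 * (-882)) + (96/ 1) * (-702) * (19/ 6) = -205454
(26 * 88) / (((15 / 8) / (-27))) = -164736/5 = -32947.20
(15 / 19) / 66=5/418 = 0.01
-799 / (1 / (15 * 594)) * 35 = -249168150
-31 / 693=-0.04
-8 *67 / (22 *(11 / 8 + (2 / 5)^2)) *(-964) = 51670400/3377 = 15300.68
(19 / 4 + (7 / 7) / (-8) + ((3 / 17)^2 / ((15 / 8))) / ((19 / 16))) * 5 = 1018907/43928 = 23.19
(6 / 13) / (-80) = -3/520 = -0.01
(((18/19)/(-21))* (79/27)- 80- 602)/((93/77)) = -8981632/15903 = -564.78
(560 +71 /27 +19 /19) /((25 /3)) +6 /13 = 199184/2925 = 68.10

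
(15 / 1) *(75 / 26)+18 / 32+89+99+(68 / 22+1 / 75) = 40315013/171600 = 234.94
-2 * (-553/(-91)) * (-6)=948/13 = 72.92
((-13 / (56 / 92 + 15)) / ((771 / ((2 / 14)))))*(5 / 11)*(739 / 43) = -1104805/916448379 = 0.00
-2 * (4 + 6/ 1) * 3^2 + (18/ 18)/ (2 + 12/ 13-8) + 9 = -11299/66 = -171.20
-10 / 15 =-2/3 = -0.67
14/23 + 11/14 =449/322 = 1.39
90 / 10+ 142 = 151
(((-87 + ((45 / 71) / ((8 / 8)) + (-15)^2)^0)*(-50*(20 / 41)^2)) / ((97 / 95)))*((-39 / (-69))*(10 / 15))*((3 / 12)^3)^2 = 33190625/360029856 = 0.09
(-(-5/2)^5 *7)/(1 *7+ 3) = 4375/64 = 68.36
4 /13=0.31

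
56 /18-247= -2195/9 = -243.89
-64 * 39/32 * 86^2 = -576888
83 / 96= 0.86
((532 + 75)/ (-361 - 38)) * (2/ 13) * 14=-2428/741 = -3.28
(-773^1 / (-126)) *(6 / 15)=773/315 = 2.45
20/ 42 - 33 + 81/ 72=-5275/168 = -31.40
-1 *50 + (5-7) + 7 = -45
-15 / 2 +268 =521/2 = 260.50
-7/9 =-0.78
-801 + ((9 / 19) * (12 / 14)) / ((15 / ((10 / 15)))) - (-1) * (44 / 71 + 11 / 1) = -789.36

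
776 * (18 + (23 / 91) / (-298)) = 189383188/13559 = 13967.34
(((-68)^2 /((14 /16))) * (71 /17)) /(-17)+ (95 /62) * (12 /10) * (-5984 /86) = -13308112/9331 = -1426.23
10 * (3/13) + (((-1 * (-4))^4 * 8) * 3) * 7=559134/13 = 43010.31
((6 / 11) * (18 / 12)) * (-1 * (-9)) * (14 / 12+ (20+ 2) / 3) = 1377/22 = 62.59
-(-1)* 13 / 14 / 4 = 13/56 = 0.23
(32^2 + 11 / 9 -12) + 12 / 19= 173369/171 = 1013.85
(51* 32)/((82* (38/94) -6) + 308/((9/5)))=86292/10483 = 8.23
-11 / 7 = -1.57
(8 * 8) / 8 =8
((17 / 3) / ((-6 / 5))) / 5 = -17/18 = -0.94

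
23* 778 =17894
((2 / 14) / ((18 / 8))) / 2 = 2/63 = 0.03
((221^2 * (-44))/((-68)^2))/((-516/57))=35321/688 = 51.34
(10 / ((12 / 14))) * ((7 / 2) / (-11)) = -245/66 = -3.71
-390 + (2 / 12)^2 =-14039/36 = -389.97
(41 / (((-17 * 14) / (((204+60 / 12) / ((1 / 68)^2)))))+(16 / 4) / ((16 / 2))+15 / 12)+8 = -4661263/28 = -166473.68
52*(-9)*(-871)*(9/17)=3668652/17 = 215803.06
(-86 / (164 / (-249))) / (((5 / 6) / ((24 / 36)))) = 21414/205 = 104.46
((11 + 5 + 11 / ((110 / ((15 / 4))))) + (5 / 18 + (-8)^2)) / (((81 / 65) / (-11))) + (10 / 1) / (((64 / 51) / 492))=2339135/729 = 3208.69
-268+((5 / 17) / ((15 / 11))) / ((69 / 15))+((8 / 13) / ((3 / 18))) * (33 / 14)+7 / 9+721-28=139148455/320229 = 434.53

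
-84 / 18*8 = -112/3 = -37.33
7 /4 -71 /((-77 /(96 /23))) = 39661/7084 = 5.60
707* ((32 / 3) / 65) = 22624/195 = 116.02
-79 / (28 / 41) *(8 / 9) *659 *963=-456783214/7 = -65254744.86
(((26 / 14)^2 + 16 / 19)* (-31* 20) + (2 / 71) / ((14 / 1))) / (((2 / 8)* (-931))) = 703439068/61540031 = 11.43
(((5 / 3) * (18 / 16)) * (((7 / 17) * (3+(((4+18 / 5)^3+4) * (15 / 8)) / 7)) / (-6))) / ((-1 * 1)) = 42579/2720 = 15.65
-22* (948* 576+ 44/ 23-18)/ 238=-50473.54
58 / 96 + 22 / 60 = 0.97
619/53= 11.68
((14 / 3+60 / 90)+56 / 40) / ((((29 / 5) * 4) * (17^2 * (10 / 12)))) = 101/83810 = 0.00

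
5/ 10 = 1/2 = 0.50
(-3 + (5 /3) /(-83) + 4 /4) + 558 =138439/249 = 555.98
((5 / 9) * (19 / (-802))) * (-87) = 2755/2406 = 1.15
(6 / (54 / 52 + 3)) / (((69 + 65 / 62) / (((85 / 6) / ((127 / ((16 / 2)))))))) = 219232/11582781 = 0.02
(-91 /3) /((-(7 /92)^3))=10122944/147 = 68863.56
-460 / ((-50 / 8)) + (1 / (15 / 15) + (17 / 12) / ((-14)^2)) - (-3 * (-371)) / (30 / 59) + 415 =-19983683/11760 = -1699.29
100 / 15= 20/3 = 6.67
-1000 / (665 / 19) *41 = -8200/7 = -1171.43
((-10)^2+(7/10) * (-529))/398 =-0.68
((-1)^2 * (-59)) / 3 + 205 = 556/3 = 185.33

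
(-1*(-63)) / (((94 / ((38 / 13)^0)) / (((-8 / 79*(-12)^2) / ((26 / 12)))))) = -217728/48269 = -4.51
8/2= 4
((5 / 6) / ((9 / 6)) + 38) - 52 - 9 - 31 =-481/9 = -53.44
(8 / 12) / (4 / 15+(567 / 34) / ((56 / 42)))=1360/26059 = 0.05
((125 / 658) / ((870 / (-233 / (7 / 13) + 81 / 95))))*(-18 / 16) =1076955/10151624 = 0.11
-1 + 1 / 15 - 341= -5129/15 = -341.93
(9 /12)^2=9/16 = 0.56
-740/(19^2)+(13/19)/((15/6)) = -3206/1805 = -1.78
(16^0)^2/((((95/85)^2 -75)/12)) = -0.16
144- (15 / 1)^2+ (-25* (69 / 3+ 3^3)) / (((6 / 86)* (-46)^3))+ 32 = -7127321/146004 = -48.82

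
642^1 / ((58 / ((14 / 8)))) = 2247/116 = 19.37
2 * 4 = 8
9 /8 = 1.12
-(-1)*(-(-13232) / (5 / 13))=172016/5 = 34403.20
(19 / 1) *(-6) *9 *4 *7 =-28728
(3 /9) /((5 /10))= 2/3 = 0.67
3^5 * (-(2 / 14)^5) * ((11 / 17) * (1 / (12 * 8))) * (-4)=891/2285752 = 0.00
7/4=1.75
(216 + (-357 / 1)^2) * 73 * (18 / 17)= 167751810/17 = 9867753.53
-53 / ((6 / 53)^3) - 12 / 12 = -7890697/216 = -36531.00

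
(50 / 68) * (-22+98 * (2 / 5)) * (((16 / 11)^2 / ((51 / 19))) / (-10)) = -104576/104907 = -1.00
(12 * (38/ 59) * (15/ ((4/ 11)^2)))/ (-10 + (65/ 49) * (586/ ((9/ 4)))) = 829521/317420 = 2.61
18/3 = 6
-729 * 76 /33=-18468/11 = -1678.91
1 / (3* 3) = 1/9 = 0.11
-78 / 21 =-26/7 = -3.71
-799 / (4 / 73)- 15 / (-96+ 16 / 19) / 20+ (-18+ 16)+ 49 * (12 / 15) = -525930643/36160 = -14544.54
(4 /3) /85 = 0.02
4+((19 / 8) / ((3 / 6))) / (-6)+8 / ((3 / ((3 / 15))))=449/120 = 3.74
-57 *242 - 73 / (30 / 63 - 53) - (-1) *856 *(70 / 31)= -405518959/34193 = -11859.71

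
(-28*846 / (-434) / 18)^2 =9.19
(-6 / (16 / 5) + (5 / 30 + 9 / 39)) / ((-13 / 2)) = 461/2028 = 0.23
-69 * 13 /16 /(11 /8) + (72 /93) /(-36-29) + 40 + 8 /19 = -306237/842270 = -0.36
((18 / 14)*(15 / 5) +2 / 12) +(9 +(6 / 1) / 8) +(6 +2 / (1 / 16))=4349/84 = 51.77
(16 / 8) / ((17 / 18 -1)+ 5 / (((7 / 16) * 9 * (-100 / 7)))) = -180/13 = -13.85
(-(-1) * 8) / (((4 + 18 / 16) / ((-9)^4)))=419904/41 = 10241.56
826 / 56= 14.75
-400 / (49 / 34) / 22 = -6800/539 = -12.62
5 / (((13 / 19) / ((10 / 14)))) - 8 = -253/91 = -2.78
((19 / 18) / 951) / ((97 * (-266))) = -1/23246244 = 0.00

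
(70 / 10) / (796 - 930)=-7/134 = -0.05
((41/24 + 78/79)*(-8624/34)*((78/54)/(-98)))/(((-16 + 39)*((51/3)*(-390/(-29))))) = 1630409/850683060 = 0.00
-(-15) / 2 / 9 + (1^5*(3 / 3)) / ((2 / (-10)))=-25/6 = -4.17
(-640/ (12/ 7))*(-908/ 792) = 127120/297 = 428.01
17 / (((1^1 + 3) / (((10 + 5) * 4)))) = 255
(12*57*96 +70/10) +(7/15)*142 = 986059/15 = 65737.27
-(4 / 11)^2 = -16/121 = -0.13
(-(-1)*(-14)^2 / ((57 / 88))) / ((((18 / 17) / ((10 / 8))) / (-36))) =-733040/57 = -12860.35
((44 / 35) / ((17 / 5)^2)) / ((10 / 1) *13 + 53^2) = 220/5945597 = 0.00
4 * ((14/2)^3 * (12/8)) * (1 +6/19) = 51450/19 = 2707.89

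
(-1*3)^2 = 9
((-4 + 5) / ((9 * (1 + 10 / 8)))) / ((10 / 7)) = 14/405 = 0.03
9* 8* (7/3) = 168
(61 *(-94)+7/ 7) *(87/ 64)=-498771/64 = -7793.30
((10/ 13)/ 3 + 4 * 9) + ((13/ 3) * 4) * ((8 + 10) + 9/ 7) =101158/273 = 370.54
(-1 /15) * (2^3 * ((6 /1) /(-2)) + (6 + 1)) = 17/15 = 1.13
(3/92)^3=27/778688 = 0.00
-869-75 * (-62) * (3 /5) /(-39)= -12227/13 = -940.54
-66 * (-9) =594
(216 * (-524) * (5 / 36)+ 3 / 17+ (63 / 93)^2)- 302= -261741034/16337 = -16021.36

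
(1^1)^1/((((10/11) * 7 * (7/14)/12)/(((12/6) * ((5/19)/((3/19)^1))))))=88/7 = 12.57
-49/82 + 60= 4871/82 = 59.40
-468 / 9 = -52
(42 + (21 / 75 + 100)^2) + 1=10099.08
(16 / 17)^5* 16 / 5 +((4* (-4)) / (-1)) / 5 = 39494928/7099285 = 5.56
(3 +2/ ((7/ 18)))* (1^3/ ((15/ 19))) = 361/35 = 10.31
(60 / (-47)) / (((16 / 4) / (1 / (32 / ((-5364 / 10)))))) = 4023/752 = 5.35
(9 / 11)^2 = 0.67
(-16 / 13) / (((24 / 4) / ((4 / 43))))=-32/1677 = -0.02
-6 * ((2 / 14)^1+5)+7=-167/7 = -23.86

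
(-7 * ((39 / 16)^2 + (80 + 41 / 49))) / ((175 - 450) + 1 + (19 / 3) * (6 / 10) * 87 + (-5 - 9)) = -14.26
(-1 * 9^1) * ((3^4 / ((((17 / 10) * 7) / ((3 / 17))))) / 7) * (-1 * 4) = 87480/14161 = 6.18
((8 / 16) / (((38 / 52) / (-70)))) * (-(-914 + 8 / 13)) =-43746.32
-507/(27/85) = -14365/9 = -1596.11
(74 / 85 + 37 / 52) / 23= 6993/101660 = 0.07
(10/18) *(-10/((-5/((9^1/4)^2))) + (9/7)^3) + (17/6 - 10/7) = 67589/8232 = 8.21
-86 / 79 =-1.09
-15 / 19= -0.79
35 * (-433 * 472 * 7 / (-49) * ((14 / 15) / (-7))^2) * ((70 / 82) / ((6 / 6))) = 5722528/369 = 15508.21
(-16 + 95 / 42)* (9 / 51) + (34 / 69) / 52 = -257773/106743 = -2.41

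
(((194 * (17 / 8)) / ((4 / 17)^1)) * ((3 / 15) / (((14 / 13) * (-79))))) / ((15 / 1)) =-364429/1327200 = -0.27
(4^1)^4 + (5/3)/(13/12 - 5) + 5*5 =13187/47 = 280.57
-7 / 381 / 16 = -7/6096 = 0.00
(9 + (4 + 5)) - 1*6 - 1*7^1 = 5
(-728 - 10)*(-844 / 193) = 622872/193 = 3227.32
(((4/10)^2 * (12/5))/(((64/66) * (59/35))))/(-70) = -99/29500 = 0.00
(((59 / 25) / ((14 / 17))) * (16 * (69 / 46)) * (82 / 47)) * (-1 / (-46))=493476/189175 = 2.61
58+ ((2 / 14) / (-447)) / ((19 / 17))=3448141/59451 = 58.00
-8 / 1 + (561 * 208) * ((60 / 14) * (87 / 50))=30455288/35 = 870151.09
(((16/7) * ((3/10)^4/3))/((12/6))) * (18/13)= 243/56875 = 0.00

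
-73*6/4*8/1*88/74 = -38544/37 = -1041.73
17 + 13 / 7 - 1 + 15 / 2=355/14 = 25.36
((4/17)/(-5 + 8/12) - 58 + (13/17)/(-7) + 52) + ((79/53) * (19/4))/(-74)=-6.26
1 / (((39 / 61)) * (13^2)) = 61/6591 = 0.01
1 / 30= 0.03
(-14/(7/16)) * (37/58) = -592/29 = -20.41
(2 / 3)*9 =6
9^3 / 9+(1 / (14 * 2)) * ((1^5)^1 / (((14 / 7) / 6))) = 2271/28 = 81.11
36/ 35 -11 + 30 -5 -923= -31779/35 = -907.97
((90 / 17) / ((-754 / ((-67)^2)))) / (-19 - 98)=22445/83317 = 0.27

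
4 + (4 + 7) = 15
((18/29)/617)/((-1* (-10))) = 9/89465 = 0.00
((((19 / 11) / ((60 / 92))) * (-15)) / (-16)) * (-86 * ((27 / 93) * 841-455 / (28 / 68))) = 183818.41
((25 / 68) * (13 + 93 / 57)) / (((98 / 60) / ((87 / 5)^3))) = 274595751/15827 = 17349.83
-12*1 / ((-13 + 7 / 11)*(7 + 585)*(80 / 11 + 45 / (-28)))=2541/8780840 = 0.00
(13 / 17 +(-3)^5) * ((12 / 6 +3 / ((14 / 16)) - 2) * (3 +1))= -395328/119 = -3322.08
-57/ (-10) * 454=12939/5 = 2587.80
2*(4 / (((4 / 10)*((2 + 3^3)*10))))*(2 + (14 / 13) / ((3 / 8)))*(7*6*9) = 47880/377 = 127.00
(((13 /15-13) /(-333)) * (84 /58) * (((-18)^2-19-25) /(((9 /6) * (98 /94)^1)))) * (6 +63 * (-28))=-160404608/9657 = -16610.19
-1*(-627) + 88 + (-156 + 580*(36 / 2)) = 10999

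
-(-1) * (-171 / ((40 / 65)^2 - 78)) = 28899/13118 = 2.20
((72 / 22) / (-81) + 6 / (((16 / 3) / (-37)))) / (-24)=32999/19008 = 1.74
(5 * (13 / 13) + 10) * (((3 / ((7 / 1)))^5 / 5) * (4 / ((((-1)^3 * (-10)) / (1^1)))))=1458/84035 = 0.02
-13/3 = -4.33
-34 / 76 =-17/38 = -0.45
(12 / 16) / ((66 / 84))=21/22 = 0.95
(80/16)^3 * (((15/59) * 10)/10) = 1875/59 = 31.78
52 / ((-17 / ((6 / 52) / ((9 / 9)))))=-6/17 = -0.35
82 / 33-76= -2426/33 = -73.52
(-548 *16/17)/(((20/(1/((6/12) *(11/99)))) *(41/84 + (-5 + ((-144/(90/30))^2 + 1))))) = -0.20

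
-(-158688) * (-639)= -101401632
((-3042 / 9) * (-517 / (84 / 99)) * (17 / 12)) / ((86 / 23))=78029.75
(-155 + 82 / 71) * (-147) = 1605681/71 = 22615.23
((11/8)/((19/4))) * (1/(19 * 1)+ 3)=319/361 = 0.88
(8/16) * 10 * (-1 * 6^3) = -1080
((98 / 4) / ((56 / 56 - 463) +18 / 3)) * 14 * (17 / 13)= -5831/5928 = -0.98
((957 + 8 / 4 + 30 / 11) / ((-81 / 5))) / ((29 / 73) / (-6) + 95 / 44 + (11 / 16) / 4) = -247125440/9427617 = -26.21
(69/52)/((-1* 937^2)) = -69/45654388 = 0.00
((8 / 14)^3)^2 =4096/117649 = 0.03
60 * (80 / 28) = 1200/7 = 171.43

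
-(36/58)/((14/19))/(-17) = 171/3451 = 0.05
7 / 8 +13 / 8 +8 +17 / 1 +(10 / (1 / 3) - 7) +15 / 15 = 103/2 = 51.50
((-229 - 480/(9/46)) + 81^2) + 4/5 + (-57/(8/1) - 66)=456761/120 = 3806.34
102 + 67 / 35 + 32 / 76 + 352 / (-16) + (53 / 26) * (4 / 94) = 33489328/406315 = 82.42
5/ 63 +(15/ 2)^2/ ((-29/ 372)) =-1318130/1827 = -721.47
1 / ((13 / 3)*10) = 3/130 = 0.02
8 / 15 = 0.53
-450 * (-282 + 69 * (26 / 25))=94608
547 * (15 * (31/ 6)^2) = 219027.92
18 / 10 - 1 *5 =-16/5 = -3.20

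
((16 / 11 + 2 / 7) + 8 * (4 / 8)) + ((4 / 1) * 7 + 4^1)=2906/77 = 37.74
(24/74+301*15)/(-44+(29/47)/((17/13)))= -103.73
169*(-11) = -1859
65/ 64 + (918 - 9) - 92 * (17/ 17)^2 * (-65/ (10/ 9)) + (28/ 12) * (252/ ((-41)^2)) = 676957841/107584 = 6292.37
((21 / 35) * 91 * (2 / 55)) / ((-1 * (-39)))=14/275 = 0.05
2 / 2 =1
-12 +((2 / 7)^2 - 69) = -3965/49 = -80.92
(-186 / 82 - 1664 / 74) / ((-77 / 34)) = 1276802/116809 = 10.93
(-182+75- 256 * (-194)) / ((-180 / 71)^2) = 83272279/10800 = 7710.40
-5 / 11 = -0.45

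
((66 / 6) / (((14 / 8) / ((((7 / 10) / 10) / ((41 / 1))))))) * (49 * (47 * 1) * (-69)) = -1747977/1025 = -1705.34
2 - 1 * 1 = 1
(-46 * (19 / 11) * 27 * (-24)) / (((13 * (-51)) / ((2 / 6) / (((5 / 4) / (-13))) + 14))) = -9942624/12155 = -817.99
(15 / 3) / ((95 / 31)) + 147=2824/19 = 148.63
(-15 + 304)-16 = 273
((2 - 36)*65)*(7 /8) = -1933.75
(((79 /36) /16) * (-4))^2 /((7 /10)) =31205/72576 = 0.43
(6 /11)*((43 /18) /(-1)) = -43/33 = -1.30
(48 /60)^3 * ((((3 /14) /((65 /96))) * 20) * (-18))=-663552/11375 = -58.33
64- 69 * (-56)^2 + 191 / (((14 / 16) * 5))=-7569672/35 = -216276.34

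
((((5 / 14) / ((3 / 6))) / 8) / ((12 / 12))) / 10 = 1/112 = 0.01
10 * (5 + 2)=70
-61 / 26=-2.35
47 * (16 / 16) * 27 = 1269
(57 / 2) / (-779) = -3/82 = -0.04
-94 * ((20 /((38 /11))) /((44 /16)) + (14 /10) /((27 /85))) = -314054/513 = -612.19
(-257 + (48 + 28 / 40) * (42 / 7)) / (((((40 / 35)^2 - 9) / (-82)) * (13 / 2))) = 1414336/24505 = 57.72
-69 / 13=-5.31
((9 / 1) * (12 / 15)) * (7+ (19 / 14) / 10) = 8991/175 = 51.38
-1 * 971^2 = -942841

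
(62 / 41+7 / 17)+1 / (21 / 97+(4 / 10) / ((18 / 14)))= 6130728/1605191 = 3.82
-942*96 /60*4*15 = -90432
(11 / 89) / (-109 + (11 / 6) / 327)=-21582/19032383 = 0.00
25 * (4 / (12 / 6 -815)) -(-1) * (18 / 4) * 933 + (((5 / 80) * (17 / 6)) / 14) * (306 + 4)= 765288917/182112 = 4202.30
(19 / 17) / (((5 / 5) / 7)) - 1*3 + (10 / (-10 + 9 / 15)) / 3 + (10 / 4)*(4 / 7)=98954/16779 = 5.90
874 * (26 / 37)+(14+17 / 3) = 70355/111 = 633.83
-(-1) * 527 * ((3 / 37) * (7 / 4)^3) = 542283/2368 = 229.00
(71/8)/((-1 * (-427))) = 71/3416 = 0.02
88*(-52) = -4576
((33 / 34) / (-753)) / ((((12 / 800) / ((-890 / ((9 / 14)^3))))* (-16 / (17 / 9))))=-167898500/4940433 = -33.98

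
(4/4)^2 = 1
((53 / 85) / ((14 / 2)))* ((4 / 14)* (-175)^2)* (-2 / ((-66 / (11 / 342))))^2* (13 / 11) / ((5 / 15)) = 86125/32808402 = 0.00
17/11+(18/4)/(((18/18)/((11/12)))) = 5.67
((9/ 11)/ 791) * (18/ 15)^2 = 324/217525 = 0.00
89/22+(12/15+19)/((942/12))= 74221/17270 = 4.30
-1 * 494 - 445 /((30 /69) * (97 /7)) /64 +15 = -5961593/12416 = -480.15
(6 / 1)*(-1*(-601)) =3606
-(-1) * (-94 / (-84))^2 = 2209/1764 = 1.25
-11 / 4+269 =1065/4 = 266.25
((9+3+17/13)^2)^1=29929/169 = 177.09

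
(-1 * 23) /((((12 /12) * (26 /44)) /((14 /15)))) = -36.33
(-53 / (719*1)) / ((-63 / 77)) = 583/6471 = 0.09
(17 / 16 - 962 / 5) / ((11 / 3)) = -45921/880 = -52.18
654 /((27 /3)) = 218/3 = 72.67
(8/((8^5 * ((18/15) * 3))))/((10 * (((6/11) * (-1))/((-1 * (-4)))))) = -11/221184 = 0.00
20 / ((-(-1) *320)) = 1/16 = 0.06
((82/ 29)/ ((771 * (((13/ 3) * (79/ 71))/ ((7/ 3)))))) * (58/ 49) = 11644/5542719 = 0.00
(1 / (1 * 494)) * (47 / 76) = 47/37544 = 0.00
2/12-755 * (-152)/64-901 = 21415/24 = 892.29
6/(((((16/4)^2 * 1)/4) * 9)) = 1/6 = 0.17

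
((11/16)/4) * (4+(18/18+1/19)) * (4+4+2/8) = 1089/152 = 7.16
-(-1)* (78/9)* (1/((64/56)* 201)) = 91/2412 = 0.04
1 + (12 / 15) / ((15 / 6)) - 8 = -167/25 = -6.68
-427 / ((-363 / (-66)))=-854/11 = -77.64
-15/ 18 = -5/6 = -0.83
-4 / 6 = -2/3 = -0.67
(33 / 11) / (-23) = -3/23 = -0.13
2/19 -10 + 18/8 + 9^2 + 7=6107/76 = 80.36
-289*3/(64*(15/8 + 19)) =-867/1336 = -0.65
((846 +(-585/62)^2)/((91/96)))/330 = 14376996/4809805 = 2.99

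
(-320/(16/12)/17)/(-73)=0.19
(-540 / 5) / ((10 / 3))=-162/5 = -32.40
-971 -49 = -1020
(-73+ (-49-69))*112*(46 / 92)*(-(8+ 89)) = 1037512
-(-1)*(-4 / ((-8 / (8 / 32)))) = 1/8 = 0.12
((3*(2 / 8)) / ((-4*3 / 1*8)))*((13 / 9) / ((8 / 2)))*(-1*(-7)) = -91/4608 = -0.02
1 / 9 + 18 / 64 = 113/288 = 0.39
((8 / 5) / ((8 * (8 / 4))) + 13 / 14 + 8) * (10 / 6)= 15.05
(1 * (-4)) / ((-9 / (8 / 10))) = 0.36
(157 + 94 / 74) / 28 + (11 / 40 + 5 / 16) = 129293/20720 = 6.24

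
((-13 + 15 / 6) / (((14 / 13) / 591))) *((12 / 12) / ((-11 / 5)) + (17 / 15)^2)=-2630147/550 = -4782.09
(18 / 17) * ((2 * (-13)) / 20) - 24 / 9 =-1031/255 = -4.04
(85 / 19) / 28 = 85/532 = 0.16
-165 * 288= -47520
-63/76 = -0.83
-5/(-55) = 1/11 = 0.09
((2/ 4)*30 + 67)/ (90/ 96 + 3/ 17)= 22304/303 = 73.61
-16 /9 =-1.78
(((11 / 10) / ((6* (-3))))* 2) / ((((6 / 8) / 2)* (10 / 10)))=-44/135 = -0.33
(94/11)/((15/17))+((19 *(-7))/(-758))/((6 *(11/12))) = 607637/62535 = 9.72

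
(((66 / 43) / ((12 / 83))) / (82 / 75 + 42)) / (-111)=-22825/10284224 = 0.00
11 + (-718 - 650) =-1357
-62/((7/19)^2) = -456.78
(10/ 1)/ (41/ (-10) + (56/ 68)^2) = -28900/9889 = -2.92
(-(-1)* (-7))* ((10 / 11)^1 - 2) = 84/11 = 7.64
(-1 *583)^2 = 339889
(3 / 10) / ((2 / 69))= 207/20 = 10.35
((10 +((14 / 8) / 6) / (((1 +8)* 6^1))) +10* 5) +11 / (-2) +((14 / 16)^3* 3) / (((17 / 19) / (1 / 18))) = 77031191/1410048 = 54.63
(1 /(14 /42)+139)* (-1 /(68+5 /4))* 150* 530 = -45156000/277 = -163018.05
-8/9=-0.89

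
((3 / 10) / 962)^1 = 3/9620 = 0.00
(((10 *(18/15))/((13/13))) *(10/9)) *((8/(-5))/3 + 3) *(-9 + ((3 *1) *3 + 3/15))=296/45 = 6.58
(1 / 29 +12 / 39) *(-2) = -258/377 = -0.68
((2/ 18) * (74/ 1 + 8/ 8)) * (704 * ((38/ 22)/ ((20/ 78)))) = 39520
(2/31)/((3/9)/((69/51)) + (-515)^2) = 69/283658401 = 0.00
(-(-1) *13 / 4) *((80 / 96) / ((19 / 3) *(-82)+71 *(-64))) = -13/24304 = 0.00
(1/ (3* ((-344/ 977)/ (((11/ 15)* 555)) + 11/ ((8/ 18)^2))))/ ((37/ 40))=1375616/212574507 = 0.01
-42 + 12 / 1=-30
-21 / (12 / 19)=-133/4 = -33.25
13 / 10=1.30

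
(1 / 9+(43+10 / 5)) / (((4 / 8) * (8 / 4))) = 406/9 = 45.11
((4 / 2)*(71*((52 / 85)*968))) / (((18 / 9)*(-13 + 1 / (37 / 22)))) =-132232672/39015 = -3389.28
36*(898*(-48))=-1551744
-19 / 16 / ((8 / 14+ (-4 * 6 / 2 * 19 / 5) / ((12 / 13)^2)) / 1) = 1995/88948 = 0.02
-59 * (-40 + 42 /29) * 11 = 725582/29 = 25020.07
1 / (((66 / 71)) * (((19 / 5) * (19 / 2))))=355/11913 = 0.03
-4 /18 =-2/9 = -0.22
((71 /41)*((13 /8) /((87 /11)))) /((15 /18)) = 10153/23780 = 0.43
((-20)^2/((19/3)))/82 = 600/779 = 0.77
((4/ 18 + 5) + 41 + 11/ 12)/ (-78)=-1697/2808 = -0.60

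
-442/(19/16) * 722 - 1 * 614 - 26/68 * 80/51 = -233526970/867 = -269350.60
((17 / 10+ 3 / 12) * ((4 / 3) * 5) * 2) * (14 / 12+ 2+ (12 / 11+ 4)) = 7085/33 = 214.70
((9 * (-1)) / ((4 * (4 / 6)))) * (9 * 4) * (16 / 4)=-486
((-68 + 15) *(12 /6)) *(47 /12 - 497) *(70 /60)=2195207/36 = 60977.97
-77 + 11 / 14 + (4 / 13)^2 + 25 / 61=-10926889/144326 = -75.71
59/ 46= 1.28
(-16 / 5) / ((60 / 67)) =-268/75 = -3.57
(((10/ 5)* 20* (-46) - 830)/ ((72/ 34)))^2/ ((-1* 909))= -57229225/32724 = -1748.85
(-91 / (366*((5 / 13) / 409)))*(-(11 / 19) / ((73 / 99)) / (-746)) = -175636461/631168220 = -0.28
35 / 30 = 7/6 = 1.17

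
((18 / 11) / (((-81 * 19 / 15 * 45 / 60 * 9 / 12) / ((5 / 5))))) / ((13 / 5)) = -800/73359 = -0.01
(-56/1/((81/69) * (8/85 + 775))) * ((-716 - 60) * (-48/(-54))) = 679651840/16009569 = 42.45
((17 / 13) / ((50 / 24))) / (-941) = -204/305825 = 0.00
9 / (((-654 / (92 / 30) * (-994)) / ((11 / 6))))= 253/3250380 = 0.00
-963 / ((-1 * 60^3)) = 107/24000 = 0.00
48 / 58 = 24/29 = 0.83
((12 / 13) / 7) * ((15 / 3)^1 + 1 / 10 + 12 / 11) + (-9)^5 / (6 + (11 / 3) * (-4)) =68209767/10010 = 6814.16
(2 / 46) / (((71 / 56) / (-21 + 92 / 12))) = -2240/4899 = -0.46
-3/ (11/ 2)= -6/11 = -0.55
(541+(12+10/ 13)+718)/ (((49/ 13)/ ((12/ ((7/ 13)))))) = 2579148/343 = 7519.38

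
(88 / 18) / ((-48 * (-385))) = 1/3780 = 0.00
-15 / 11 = -1.36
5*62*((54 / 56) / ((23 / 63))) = 37665/46 = 818.80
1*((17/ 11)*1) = 17/11 = 1.55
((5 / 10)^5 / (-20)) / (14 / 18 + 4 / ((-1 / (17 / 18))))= 1/1920 = 0.00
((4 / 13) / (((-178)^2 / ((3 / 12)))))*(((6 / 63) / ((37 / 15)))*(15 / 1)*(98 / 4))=525/15240004 = 0.00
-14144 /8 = -1768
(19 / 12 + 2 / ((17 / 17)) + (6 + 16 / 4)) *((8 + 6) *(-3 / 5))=-1141/10 = -114.10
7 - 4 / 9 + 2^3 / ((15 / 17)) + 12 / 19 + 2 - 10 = 7057/855 = 8.25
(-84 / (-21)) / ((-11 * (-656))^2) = 1/13017664 = 0.00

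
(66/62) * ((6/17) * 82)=16236/527 = 30.81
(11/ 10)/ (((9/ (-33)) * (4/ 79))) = -9559/120 = -79.66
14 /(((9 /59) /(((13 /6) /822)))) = 5369/22194 = 0.24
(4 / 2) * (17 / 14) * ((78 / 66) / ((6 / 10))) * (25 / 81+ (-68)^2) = 413898745/18711 = 22120.61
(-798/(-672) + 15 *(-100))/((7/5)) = -119905/112 = -1070.58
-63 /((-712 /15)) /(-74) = -945/52688 = -0.02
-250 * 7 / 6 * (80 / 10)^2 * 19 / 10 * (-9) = 319200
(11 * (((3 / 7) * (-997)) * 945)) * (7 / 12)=-10363815/4 = -2590953.75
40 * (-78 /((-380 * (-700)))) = -39/3325 = -0.01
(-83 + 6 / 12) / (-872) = 165/1744 = 0.09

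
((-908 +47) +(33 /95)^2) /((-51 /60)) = 31077744/30685 = 1012.80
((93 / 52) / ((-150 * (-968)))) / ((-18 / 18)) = -31/2516800 = 0.00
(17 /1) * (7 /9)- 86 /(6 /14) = -1687/9 = -187.44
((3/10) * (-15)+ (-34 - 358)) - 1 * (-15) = -763/2 = -381.50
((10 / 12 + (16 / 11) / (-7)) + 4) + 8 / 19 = 44299/8778 = 5.05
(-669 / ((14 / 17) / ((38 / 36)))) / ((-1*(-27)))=-72029/2268 = -31.76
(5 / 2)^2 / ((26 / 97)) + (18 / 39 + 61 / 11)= 33547/1144 = 29.32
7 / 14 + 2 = 5/2 = 2.50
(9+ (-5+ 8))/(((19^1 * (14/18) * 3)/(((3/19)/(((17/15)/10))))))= 16200/42959 = 0.38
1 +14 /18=1.78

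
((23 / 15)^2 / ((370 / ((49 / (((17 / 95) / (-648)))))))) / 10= -8864982/78625 = -112.75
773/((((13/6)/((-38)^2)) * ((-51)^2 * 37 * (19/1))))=117496/417027 = 0.28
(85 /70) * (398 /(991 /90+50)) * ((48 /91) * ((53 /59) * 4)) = 182252160/12139309 = 15.01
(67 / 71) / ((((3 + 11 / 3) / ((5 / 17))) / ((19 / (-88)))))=-3819/424864 = -0.01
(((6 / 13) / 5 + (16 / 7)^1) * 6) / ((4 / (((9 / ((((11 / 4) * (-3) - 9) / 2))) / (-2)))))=1.86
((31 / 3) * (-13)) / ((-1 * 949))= 31/219 = 0.14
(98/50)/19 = 49/475 = 0.10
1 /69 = 0.01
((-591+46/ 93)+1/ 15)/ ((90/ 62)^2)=-945686/3375 = -280.20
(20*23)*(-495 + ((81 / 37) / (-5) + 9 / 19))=-227683.51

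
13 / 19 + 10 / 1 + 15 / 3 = 298/19 = 15.68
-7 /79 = -0.09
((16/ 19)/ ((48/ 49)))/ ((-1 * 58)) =-49/3306 = -0.01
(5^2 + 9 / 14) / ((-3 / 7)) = -359/6 = -59.83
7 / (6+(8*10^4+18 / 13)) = 91/1040096 = 0.00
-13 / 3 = -4.33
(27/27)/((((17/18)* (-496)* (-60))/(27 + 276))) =909/84320 = 0.01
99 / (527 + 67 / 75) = 7425/39592 = 0.19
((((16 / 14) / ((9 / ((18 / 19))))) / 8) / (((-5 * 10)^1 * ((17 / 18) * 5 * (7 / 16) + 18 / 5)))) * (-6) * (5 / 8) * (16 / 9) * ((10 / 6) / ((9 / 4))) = 2560/9766323 = 0.00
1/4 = 0.25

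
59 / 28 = 2.11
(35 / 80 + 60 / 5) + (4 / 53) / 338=1782475/143312 = 12.44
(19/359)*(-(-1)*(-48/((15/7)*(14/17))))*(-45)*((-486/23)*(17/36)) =-5337252/8257 = -646.39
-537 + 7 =-530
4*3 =12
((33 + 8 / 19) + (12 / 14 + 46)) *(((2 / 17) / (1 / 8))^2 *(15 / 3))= 13666560/38437 = 355.56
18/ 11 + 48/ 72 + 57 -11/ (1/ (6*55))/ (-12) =23879/66 = 361.80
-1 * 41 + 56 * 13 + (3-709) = -19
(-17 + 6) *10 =-110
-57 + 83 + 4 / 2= 28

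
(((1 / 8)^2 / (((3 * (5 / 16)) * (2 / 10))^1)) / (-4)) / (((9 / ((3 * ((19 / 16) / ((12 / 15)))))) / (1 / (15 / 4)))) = -19/6912 = 0.00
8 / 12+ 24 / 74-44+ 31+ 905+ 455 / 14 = 925.49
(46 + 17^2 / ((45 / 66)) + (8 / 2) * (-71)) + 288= 7108/15 = 473.87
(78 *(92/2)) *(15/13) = 4140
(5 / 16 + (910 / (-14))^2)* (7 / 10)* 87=8234289/32 = 257321.53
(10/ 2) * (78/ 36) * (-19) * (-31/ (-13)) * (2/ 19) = -155/3 = -51.67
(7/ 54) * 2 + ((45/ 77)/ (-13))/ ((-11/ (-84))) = -3569/42471 = -0.08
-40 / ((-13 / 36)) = 110.77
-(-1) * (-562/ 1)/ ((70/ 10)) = -80.29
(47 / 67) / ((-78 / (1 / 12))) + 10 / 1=627073/62712 = 10.00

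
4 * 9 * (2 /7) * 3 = 216/7 = 30.86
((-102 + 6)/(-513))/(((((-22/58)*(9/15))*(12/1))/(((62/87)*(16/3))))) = -39680/152361 = -0.26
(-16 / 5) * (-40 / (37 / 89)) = 11392/37 = 307.89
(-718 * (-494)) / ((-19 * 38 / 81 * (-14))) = 2842.31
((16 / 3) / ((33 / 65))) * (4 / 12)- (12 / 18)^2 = 908/297 = 3.06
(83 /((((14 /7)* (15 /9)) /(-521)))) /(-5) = 129729/50 = 2594.58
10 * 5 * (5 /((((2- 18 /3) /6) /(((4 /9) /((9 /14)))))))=-7000/27 = -259.26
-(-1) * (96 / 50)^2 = 3.69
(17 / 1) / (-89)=-17/89 = -0.19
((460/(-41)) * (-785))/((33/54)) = 6499800/451 = 14411.97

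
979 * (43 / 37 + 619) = 22464134/37 = 607138.76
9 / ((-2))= -9/2 = -4.50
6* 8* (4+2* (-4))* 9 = -1728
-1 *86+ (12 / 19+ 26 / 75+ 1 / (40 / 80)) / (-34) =-2085472/24225 = -86.09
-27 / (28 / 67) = -1809/28 = -64.61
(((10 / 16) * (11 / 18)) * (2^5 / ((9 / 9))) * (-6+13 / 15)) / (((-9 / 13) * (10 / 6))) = 22022/405 = 54.38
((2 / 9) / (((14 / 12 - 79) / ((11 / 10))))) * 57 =-418/2335 = -0.18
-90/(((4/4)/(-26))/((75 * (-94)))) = -16497000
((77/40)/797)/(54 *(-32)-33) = -77/56140680 = 0.00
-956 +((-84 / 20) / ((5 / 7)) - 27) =-988.88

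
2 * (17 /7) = 34/7 = 4.86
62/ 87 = 0.71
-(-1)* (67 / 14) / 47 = 67/658 = 0.10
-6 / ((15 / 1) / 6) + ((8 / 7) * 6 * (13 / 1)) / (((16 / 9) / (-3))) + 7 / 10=-10649/70 = -152.13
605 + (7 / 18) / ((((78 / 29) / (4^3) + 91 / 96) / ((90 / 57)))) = 7928175/13091 = 605.62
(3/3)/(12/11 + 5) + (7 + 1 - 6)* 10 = 20.16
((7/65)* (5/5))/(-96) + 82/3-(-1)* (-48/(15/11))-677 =-684.87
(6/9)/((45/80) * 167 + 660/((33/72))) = 32/73629 = 0.00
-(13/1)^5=-371293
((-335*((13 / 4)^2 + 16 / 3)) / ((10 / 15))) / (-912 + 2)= 8.78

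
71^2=5041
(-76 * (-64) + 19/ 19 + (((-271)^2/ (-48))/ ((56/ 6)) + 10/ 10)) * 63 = 18958743/64 = 296230.36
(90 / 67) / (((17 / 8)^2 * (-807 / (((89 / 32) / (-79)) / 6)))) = 890/411483113 = 0.00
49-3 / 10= 48.70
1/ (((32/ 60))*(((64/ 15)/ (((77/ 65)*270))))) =467775/3328 = 140.56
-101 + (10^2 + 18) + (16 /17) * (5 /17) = 4993/289 = 17.28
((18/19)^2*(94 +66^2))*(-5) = -7209000/361 = -19969.53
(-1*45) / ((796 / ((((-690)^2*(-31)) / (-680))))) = -33207975/27064 = -1227.02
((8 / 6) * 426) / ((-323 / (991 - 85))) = -514608/323 = -1593.21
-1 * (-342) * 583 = 199386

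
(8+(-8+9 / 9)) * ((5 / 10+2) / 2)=5/4 = 1.25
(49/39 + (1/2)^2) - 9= -7.49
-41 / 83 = -0.49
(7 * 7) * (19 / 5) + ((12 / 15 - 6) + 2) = 183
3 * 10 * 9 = 270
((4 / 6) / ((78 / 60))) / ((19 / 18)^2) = 2160/4693 = 0.46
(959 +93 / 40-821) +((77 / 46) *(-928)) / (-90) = 1304803/8280 = 157.58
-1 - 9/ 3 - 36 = -40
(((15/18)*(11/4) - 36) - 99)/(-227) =3185/5448 = 0.58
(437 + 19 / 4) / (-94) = -4.70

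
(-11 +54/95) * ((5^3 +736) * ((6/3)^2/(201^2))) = -1137668/1279365 = -0.89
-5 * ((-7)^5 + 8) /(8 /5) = 419975/8 = 52496.88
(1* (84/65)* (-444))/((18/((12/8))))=-3108/65 = -47.82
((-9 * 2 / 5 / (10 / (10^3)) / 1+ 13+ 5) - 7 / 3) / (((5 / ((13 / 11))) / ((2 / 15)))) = -26858/2475 = -10.85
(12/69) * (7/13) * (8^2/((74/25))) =22400/11063 = 2.02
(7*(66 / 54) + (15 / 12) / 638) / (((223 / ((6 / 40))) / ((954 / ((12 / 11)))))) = 10417097/2069440 = 5.03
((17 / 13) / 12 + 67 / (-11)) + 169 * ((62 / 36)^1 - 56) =-9178.93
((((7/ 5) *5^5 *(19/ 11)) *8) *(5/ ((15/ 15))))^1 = 3325000/11 = 302272.73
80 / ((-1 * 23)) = -3.48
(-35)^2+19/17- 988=4048/17 = 238.12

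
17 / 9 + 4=53/9 = 5.89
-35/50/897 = -7/8970 = 0.00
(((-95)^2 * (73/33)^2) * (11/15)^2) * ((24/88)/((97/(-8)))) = -15390152/28809 = -534.21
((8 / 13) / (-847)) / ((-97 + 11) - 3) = 8/979979 = 0.00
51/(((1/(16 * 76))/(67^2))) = 278389824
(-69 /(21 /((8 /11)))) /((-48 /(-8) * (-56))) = 23/3234 = 0.01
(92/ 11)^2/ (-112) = -0.62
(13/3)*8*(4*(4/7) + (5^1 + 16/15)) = 91208/315 = 289.55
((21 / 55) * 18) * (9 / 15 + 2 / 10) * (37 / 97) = 55944/26675 = 2.10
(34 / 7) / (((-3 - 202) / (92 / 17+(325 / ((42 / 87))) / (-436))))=-0.09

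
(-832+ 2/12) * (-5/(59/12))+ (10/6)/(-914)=136852925/161778 = 845.93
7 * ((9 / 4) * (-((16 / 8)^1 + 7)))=-567/4 = -141.75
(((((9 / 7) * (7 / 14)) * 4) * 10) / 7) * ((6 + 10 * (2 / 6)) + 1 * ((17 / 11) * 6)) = 36840/539 = 68.35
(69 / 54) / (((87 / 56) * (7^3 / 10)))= 920/38367 = 0.02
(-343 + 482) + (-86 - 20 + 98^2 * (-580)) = -5570287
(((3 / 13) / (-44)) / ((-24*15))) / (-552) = -1/37889280 = 0.00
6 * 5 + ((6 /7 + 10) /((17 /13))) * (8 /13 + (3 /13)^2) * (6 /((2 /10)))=304050/1547 = 196.54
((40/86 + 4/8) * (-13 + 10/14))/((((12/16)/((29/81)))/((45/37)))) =-48140/6993 = -6.88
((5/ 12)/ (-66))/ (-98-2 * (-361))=-5/494208 = 0.00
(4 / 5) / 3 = 4/15 = 0.27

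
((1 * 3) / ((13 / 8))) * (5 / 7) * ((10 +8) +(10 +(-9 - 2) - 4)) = 120/7 = 17.14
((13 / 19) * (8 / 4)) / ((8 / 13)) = 169/76 = 2.22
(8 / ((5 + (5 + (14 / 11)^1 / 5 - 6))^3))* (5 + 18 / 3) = 1830125/1601613 = 1.14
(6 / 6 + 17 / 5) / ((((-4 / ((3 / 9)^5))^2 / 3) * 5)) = 11/3936600 = 0.00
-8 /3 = -2.67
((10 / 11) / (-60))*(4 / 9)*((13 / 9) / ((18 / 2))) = -26/24057 = 0.00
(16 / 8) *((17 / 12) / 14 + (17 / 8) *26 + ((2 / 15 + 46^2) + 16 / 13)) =23726051/5460 = 4345.43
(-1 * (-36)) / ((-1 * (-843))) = 12/281 = 0.04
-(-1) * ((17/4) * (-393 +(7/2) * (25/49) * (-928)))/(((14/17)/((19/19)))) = -4147439/392 = -10580.20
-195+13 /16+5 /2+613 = 6741/16 = 421.31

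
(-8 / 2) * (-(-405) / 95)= -324/19 = -17.05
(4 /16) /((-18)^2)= 1/1296 = 0.00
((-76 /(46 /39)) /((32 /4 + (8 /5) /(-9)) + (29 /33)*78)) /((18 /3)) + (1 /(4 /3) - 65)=-111968341/1738892 = -64.39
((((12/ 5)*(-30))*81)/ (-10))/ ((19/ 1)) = 2916/95 = 30.69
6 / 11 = 0.55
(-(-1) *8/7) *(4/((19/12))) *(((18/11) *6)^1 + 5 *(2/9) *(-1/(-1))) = 138496/4389 = 31.56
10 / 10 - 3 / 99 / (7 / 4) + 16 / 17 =1.92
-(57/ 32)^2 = -3249/1024 = -3.17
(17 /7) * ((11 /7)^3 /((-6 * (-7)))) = 22627/100842 = 0.22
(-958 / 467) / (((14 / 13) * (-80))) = 6227/261520 = 0.02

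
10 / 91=0.11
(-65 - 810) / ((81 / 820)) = -717500/81 = -8858.02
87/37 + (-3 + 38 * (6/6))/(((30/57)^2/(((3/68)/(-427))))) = 7177449/3069520 = 2.34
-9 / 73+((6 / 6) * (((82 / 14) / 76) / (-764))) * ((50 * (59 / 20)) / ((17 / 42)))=-11532597/72057424 = -0.16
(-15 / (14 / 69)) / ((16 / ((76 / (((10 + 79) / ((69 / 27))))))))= -10.08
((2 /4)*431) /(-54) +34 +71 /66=36929/1188 = 31.09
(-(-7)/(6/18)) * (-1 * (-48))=1008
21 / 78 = 7/26 = 0.27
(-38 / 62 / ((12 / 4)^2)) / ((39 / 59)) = -0.10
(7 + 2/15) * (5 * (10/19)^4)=1070000/390963 = 2.74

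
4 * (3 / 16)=3/4 = 0.75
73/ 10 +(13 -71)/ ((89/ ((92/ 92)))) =5917/890 = 6.65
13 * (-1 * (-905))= 11765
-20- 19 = -39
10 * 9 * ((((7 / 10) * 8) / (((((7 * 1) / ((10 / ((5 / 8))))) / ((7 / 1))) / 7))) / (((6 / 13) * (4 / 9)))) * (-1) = -275184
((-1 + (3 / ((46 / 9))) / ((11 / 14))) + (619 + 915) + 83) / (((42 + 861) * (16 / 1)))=409037/3655344 = 0.11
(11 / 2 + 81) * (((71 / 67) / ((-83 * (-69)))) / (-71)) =-173/767418 = 0.00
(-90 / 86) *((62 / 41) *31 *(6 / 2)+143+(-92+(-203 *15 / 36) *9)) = 4203765/7052 = 596.11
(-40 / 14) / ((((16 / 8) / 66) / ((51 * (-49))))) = 235620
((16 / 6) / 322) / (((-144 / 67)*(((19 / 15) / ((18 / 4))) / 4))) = -335/6118 = -0.05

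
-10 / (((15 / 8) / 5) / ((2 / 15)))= -32/9 = -3.56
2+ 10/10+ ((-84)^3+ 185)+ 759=-591757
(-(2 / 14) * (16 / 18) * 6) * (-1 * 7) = 16/3 = 5.33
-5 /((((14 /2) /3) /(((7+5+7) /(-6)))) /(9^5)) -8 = 5609543/14 = 400681.64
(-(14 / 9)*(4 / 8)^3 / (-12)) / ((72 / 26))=91/15552 = 0.01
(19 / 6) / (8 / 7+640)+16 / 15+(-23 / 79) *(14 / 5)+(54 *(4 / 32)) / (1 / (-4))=-284459737/10636560 = -26.74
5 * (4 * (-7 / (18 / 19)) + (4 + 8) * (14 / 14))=-790/9 = -87.78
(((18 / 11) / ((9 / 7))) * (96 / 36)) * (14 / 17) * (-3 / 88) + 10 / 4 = 9893/4114 = 2.40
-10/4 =-5/2 = -2.50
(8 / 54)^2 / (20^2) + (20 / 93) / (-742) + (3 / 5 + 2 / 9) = 172293236/209605725 = 0.82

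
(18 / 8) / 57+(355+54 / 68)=459737/1292 = 355.83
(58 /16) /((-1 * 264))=-29/2112 = -0.01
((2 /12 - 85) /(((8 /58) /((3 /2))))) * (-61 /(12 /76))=17107999/48 = 356416.65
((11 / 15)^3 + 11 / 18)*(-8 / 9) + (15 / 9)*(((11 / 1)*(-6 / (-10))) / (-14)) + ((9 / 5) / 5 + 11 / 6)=109259/212625 = 0.51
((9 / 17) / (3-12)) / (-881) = 1/14977 = 0.00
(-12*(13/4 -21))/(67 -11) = 213/56 = 3.80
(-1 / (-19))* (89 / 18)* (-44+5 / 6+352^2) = 66141685/2052 = 32232.79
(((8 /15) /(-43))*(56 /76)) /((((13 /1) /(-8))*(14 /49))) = 0.02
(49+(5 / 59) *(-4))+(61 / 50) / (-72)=10332001/212400 = 48.64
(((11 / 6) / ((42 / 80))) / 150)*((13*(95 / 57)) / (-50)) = -143/14175 = -0.01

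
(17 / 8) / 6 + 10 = 497/48 = 10.35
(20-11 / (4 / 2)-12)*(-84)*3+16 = -614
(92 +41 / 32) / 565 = 597/3616 = 0.17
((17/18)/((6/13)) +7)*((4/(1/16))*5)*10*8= 6252800/27 = 231585.19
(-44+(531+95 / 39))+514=39134/39 = 1003.44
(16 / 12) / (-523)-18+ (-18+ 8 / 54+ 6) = -421574/14121 = -29.85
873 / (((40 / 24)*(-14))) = -2619/70 = -37.41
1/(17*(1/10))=10/17 = 0.59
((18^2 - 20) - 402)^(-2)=1/9604 = 0.00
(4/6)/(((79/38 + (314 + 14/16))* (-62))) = -152/4480461 = 0.00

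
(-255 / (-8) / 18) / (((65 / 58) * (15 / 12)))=493/390 = 1.26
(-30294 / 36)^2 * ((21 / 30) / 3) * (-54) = -178446807/20 = -8922340.35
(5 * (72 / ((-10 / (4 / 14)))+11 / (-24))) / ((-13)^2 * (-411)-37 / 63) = 6339/35007632 = 0.00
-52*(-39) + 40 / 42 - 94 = 1934.95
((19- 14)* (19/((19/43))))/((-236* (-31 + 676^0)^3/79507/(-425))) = -1140.14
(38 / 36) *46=437/9 = 48.56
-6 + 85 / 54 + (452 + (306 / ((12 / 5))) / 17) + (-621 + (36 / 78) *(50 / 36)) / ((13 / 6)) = 770027/4563 = 168.75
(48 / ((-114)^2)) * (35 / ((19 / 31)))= 4340/20577 = 0.21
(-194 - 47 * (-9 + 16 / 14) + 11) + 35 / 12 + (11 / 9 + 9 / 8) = 96541/504 = 191.55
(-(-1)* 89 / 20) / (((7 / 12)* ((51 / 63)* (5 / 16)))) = 12816/425 = 30.16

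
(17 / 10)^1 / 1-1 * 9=-7.30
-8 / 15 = -0.53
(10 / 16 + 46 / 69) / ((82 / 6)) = 31/328 = 0.09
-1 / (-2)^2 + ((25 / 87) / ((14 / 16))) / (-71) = -44039/172956 = -0.25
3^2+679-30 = 658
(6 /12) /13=1/26 = 0.04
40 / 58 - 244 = -7056/29 = -243.31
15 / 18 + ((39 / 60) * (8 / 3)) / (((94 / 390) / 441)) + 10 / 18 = 2684219/846 = 3172.84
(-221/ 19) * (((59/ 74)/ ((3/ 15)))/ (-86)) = 65195/120916 = 0.54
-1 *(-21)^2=-441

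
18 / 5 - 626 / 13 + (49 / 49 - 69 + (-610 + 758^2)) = 37299694/65 = 573841.45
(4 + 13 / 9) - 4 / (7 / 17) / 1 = -269/63 = -4.27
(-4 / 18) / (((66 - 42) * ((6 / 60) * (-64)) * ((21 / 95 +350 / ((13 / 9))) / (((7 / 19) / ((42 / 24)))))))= 325/258787872 = 0.00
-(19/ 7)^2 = -7.37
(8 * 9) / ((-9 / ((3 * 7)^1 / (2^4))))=-21/2 = -10.50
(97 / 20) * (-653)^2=41361673/20 = 2068083.65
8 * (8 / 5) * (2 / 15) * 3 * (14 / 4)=448/25 = 17.92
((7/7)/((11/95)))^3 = 857375/1331 = 644.16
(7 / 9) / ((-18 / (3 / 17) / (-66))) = 77/153 = 0.50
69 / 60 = 23/20 = 1.15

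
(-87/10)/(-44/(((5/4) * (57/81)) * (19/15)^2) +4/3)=1790199/6140840 = 0.29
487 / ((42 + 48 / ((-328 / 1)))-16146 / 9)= -19967/71838 = -0.28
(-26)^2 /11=676/11 = 61.45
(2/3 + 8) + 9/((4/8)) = 80/3 = 26.67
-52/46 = -26/23 = -1.13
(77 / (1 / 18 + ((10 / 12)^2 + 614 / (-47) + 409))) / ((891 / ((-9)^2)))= 1316/74577 = 0.02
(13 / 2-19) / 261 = -25/522 = -0.05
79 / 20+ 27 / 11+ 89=20989/220 = 95.40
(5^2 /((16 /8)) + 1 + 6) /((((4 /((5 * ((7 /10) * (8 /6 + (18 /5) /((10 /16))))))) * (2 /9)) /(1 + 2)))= 326781/200 = 1633.90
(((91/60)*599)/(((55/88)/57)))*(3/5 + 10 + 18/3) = 1375371.09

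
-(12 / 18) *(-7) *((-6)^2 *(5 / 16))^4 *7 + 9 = 66978027/128 = 523265.84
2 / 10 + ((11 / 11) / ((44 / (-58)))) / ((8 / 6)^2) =-953/1760 = -0.54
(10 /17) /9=10/153 = 0.07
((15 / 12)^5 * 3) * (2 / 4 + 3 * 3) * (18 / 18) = 178125/2048 = 86.98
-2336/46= -50.78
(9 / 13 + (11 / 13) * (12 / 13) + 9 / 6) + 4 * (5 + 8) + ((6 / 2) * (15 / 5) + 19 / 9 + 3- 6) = 191903/3042 = 63.08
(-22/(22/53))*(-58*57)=175218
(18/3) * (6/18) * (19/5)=38/5 = 7.60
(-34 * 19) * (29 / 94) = -9367/47 = -199.30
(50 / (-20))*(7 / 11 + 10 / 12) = -485/132 = -3.67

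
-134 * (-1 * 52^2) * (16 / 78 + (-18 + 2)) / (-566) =8584576/849 = 10111.40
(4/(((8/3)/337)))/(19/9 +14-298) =-9099/5074 = -1.79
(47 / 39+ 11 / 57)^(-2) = 549081/1073296 = 0.51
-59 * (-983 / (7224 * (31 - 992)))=-57997/6942264 = -0.01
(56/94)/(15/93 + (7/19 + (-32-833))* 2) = -16492/47866727 = 0.00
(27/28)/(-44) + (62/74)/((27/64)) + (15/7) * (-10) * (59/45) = -32161405/1230768 = -26.13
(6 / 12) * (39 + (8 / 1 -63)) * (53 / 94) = -212/47 = -4.51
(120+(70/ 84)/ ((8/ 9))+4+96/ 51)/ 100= 6899/5440 = 1.27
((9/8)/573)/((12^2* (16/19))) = 19/1173504 = 0.00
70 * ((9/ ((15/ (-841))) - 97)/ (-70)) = 3008/5 = 601.60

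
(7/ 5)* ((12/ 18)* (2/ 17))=28/255 = 0.11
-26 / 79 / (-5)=26/395 = 0.07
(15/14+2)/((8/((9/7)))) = 387/784 = 0.49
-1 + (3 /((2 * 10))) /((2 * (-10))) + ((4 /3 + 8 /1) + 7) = 18391/1200 = 15.33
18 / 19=0.95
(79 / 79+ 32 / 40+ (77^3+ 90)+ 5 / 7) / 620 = 15981893/21700 = 736.49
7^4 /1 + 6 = 2407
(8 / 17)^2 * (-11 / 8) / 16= -11/578 = -0.02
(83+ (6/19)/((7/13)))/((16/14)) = 11117/152 = 73.14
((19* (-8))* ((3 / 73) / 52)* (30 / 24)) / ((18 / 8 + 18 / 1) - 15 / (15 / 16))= -570/16133 = -0.04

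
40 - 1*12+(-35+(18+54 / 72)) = 47/4 = 11.75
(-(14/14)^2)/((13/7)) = -7/13 = -0.54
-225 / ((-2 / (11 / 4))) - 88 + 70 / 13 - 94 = 13807/104 = 132.76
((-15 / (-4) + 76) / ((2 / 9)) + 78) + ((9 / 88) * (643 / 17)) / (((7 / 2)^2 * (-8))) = 64043583/146608 = 436.84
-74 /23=-3.22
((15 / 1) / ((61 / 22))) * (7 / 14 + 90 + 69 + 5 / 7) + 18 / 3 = 372657/427 = 872.73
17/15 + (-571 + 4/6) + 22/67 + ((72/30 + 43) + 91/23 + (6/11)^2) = -484069164/932305 = -519.22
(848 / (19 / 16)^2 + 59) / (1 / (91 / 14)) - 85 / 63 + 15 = 195859873/45486 = 4305.94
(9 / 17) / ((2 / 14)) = 63/17 = 3.71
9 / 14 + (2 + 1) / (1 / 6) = 261/14 = 18.64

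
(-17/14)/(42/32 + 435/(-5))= 136/9597 = 0.01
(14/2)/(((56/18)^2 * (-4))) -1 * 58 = -26065/448 = -58.18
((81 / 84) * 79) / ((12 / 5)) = 3555/112 = 31.74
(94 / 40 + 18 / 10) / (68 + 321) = 83/7780 = 0.01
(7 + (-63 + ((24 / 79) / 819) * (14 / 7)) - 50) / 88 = -103913/86268 = -1.20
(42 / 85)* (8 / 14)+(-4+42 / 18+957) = 243682/255 = 955.62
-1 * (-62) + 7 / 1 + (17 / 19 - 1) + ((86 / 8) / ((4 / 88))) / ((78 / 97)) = 363.00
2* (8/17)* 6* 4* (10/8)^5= 9375/136 = 68.93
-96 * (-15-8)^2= -50784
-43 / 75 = -0.57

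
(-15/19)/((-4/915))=13725/76 = 180.59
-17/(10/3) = -51/10 = -5.10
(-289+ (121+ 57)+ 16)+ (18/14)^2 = -93.35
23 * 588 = 13524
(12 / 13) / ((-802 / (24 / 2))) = -72/5213 = -0.01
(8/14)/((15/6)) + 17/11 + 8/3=5129/1155 = 4.44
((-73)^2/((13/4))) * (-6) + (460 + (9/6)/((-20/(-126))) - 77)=-2455883/260 = -9445.70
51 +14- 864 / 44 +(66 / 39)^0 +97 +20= 1797/11 = 163.36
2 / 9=0.22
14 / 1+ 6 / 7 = 104/7 = 14.86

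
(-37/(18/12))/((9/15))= -370/9 = -41.11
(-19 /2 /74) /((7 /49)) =-0.90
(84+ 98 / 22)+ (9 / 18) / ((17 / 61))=33753/374 = 90.25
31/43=0.72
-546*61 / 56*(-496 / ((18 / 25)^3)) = 384109375/486 = 790348.51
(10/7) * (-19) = -190/7 = -27.14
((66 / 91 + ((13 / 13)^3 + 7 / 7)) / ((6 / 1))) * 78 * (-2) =-496/7 = -70.86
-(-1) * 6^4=1296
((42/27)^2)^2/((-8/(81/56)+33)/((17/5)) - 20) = -13328/27135 = -0.49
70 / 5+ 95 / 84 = 1271/84 = 15.13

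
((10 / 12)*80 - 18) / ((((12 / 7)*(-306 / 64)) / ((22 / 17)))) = -7.68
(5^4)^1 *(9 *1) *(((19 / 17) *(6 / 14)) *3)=961875/119 = 8082.98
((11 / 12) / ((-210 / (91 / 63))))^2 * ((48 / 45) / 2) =20449/964467000 = 0.00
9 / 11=0.82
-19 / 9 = -2.11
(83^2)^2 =47458321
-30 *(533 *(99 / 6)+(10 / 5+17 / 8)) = -1055835/4 = -263958.75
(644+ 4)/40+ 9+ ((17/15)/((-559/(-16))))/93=19651358/779805 = 25.20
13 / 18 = 0.72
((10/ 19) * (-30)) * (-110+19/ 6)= 32050/19 = 1686.84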